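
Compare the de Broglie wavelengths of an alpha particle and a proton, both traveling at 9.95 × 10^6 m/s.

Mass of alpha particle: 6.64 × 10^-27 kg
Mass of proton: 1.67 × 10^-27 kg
The proton has the longer wavelength.

Using λ = h/(mv), since both particles have the same velocity, the wavelength depends only on mass.

For alpha particle: λ₁ = h/(m₁v) = 1.00 × 10^-14 m
For proton: λ₂ = h/(m₂v) = 3.99 × 10^-14 m

Since λ ∝ 1/m at constant velocity, the lighter particle has the longer wavelength.

The proton has the longer de Broglie wavelength.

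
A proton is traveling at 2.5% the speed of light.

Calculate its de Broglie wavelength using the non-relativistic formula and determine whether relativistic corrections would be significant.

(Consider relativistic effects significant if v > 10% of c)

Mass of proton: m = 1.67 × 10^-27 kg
No, relativistic corrections are not needed.

Using the non-relativistic de Broglie formula λ = h/(mv):

v = 2.5% × c = 7.495 × 10^6 m/s

λ = h/(mv)
λ = (6.626 × 10^-34 J·s) / (1.67 × 10^-27 kg × 7.495 × 10^6 m/s)
λ = 5.29 × 10^-14 m

Since v = 2.5% of c < 10% of c, relativistic corrections are NOT significant and this non-relativistic result is a good approximation.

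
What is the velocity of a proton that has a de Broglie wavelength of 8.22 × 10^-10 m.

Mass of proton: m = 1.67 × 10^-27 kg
4.83 × 10^2 m/s

From the de Broglie relation λ = h/(mv), we solve for v:

v = h/(mλ)
v = (6.626 × 10^-34 J·s) / (1.67 × 10^-27 kg × 8.22 × 10^-10 m)
v = 4.83 × 10^2 m/s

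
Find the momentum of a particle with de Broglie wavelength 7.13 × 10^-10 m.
9.29 × 10^-25 kg·m/s

From the de Broglie relation λ = h/p, we solve for p:

p = h/λ
p = (6.626 × 10^-34 J·s) / (7.13 × 10^-10 m)
p = 9.29 × 10^-25 kg·m/s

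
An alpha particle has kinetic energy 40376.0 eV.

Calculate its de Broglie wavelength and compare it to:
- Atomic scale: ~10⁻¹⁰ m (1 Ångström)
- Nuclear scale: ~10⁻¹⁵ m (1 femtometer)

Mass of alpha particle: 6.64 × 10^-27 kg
λ = 7.15 × 10^-14 m, which is between nuclear and atomic scales.

Using λ = h/√(2mKE):

KE = 40376.0 eV = 6.469 × 10^-15 J

λ = h/√(2mKE)
λ = (6.626 × 10^-34 J·s) / √(2 × 6.64 × 10^-27 kg × 6.469 × 10^-15 J)
λ = 7.15 × 10^-14 m

Comparison:
- Atomic scale (10⁻¹⁰ m): λ is 0.00071× this size
- Nuclear scale (10⁻¹⁵ m): λ is 71× this size

The wavelength is between nuclear and atomic scales.

This wavelength is appropriate for probing atomic structure but too large for nuclear physics experiments.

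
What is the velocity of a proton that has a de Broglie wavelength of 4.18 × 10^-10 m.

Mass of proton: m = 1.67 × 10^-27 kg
9.49 × 10^2 m/s

From the de Broglie relation λ = h/(mv), we solve for v:

v = h/(mλ)
v = (6.626 × 10^-34 J·s) / (1.67 × 10^-27 kg × 4.18 × 10^-10 m)
v = 9.49 × 10^2 m/s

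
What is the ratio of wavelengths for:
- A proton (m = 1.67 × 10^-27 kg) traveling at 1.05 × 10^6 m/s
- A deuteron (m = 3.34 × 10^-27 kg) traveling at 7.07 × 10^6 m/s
λ₁/λ₂ = 13.5

Using λ = h/(mv):

λ₁ = h/(m₁v₁) = 3.78 × 10^-13 m
λ₂ = h/(m₂v₂) = 2.81 × 10^-14 m

Ratio λ₁/λ₂ = (m₂v₂)/(m₁v₁)
         = (3.34 × 10^-27 kg × 7.07 × 10^6 m/s) / (1.67 × 10^-27 kg × 1.05 × 10^6 m/s)
         = 13.5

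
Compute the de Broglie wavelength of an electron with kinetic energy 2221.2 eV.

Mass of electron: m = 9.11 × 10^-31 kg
2.60 × 10^-11 m

Using λ = h/√(2mKE):

First convert KE to Joules: KE = 2221.2 eV = 3.559 × 10^-16 J

λ = h/√(2mKE)
λ = (6.626 × 10^-34 J·s) / √(2 × 9.11 × 10^-31 kg × 3.559 × 10^-16 J)
λ = 2.60 × 10^-11 m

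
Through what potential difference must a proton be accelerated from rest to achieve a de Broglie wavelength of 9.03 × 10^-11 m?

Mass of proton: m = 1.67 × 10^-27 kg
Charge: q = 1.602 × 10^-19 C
1.01 × 10^-1 V

From λ = h/√(2mqV), we solve for V:

λ² = h²/(2mqV)
V = h²/(2mqλ²)
V = (6.626 × 10^-34 J·s)² / (2 × 1.67 × 10^-27 kg × 1.602 × 10^-19 C × (9.03 × 10^-11 m)²)
V = 1.01 × 10^-1 V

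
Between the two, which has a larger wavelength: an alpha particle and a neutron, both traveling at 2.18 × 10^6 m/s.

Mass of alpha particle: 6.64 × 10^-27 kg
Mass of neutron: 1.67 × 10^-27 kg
The neutron has the longer wavelength.

Using λ = h/(mv), since both particles have the same velocity, the wavelength depends only on mass.

For alpha particle: λ₁ = h/(m₁v) = 4.58 × 10^-14 m
For neutron: λ₂ = h/(m₂v) = 1.82 × 10^-13 m

Since λ ∝ 1/m at constant velocity, the lighter particle has the longer wavelength.

The neutron has the longer de Broglie wavelength.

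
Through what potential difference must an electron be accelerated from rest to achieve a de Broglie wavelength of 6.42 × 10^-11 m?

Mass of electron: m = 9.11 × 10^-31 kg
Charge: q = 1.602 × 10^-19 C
365 V

From λ = h/√(2mqV), we solve for V:

λ² = h²/(2mqV)
V = h²/(2mqλ²)
V = (6.626 × 10^-34 J·s)² / (2 × 9.11 × 10^-31 kg × 1.602 × 10^-19 C × (6.42 × 10^-11 m)²)
V = 365 V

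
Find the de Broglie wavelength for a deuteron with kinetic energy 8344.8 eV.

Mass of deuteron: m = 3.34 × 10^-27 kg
2.22 × 10^-13 m

Using λ = h/√(2mKE):

First convert KE to Joules: KE = 8344.8 eV = 1.337 × 10^-15 J

λ = h/√(2mKE)
λ = (6.626 × 10^-34 J·s) / √(2 × 3.34 × 10^-27 kg × 1.337 × 10^-15 J)
λ = 2.22 × 10^-13 m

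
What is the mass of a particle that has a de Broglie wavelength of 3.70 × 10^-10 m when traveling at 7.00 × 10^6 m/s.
2.56 × 10^-31 kg

From the de Broglie relation λ = h/(mv), we solve for m:

m = h/(λv)
m = (6.626 × 10^-34 J·s) / (3.70 × 10^-10 m × 7.00 × 10^6 m/s)
m = 2.56 × 10^-31 kg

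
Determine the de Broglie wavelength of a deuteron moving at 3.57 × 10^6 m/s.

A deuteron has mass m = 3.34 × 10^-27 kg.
5.56 × 10^-14 m

Using the de Broglie relation λ = h/(mv):

λ = h/(mv)
λ = (6.626 × 10^-34 J·s) / (3.34 × 10^-27 kg × 3.57 × 10^6 m/s)
λ = 5.56 × 10^-14 m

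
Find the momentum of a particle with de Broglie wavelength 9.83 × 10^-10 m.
6.74 × 10^-25 kg·m/s

From the de Broglie relation λ = h/p, we solve for p:

p = h/λ
p = (6.626 × 10^-34 J·s) / (9.83 × 10^-10 m)
p = 6.74 × 10^-25 kg·m/s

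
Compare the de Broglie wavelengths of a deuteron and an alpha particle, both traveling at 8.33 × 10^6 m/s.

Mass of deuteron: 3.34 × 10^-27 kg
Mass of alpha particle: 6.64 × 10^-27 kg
The deuteron has the longer wavelength.

Using λ = h/(mv), since both particles have the same velocity, the wavelength depends only on mass.

For deuteron: λ₁ = h/(m₁v) = 2.38 × 10^-14 m
For alpha particle: λ₂ = h/(m₂v) = 1.20 × 10^-14 m

Since λ ∝ 1/m at constant velocity, the lighter particle has the longer wavelength.

The deuteron has the longer de Broglie wavelength.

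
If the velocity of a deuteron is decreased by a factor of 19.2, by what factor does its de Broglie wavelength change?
The wavelength increases by a factor of 19.2.

From λ = h/(mv), the wavelength is inversely proportional to velocity:

λ ∝ 1/v

If v → v/19.2, then λ → 19.2λ

When velocity is decreased by a factor of 19.2, the wavelength increases by a factor of 19.2.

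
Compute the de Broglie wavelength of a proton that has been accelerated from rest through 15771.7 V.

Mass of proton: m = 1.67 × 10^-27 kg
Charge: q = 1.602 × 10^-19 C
2.28 × 10^-13 m

When a particle is accelerated through voltage V, it gains kinetic energy KE = qV.

The de Broglie wavelength is then λ = h/√(2mqV):

λ = h/√(2mqV)
λ = (6.626 × 10^-34 J·s) / √(2 × 1.67 × 10^-27 kg × 1.602 × 10^-19 C × 15771.7 V)
λ = 2.28 × 10^-13 m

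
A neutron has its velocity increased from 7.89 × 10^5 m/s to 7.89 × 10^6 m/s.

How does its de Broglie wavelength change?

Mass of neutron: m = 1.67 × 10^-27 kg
The wavelength decreases by a factor of 10.

Using λ = h/(mv):

Initial wavelength: λ₁ = h/(mv₁) = 5.03 × 10^-13 m
Final wavelength: λ₂ = h/(mv₂) = 5.03 × 10^-14 m

Since λ ∝ 1/v, when velocity increases by a factor of 10, the wavelength decreases by a factor of 10.

λ₂/λ₁ = v₁/v₂ = 1/10

The wavelength decreases by a factor of 10.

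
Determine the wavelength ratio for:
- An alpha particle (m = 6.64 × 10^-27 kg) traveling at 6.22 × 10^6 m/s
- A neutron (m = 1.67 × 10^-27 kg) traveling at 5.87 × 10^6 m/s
λ₁/λ₂ = 0.237

Using λ = h/(mv):

λ₁ = h/(m₁v₁) = 1.60 × 10^-14 m
λ₂ = h/(m₂v₂) = 6.76 × 10^-14 m

Ratio λ₁/λ₂ = (m₂v₂)/(m₁v₁)
         = (1.67 × 10^-27 kg × 5.87 × 10^6 m/s) / (6.64 × 10^-27 kg × 6.22 × 10^6 m/s)
         = 0.237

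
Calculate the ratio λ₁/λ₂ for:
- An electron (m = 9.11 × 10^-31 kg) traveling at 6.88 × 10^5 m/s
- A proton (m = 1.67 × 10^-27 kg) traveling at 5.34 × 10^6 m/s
λ₁/λ₂ = 1.42 × 10^4

Using λ = h/(mv):

λ₁ = h/(m₁v₁) = 1.06 × 10^-9 m
λ₂ = h/(m₂v₂) = 7.43 × 10^-14 m

Ratio λ₁/λ₂ = (m₂v₂)/(m₁v₁)
         = (1.67 × 10^-27 kg × 5.34 × 10^6 m/s) / (9.11 × 10^-31 kg × 6.88 × 10^5 m/s)
         = 1.42 × 10^4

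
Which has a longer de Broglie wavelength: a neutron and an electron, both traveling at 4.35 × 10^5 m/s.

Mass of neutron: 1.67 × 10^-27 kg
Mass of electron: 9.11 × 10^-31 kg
The electron has the longer wavelength.

Using λ = h/(mv), since both particles have the same velocity, the wavelength depends only on mass.

For neutron: λ₁ = h/(m₁v) = 9.12 × 10^-13 m
For electron: λ₂ = h/(m₂v) = 1.67 × 10^-9 m

Since λ ∝ 1/m at constant velocity, the lighter particle has the longer wavelength.

The electron has the longer de Broglie wavelength.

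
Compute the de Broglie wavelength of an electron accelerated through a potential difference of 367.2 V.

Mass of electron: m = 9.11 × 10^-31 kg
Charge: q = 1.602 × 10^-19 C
6.40 × 10^-11 m

When a particle is accelerated through voltage V, it gains kinetic energy KE = qV.

The de Broglie wavelength is then λ = h/√(2mqV):

λ = h/√(2mqV)
λ = (6.626 × 10^-34 J·s) / √(2 × 9.11 × 10^-31 kg × 1.602 × 10^-19 C × 367.2 V)
λ = 6.40 × 10^-11 m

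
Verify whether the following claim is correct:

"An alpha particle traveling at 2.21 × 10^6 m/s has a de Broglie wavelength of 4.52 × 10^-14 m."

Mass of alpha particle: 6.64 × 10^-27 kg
True

The claim is correct.

Using λ = h/(mv):
λ = (6.626 × 10^-34 J·s) / (6.64 × 10^-27 kg × 2.21 × 10^6 m/s)
λ = 4.52 × 10^-14 m

This matches the claimed value.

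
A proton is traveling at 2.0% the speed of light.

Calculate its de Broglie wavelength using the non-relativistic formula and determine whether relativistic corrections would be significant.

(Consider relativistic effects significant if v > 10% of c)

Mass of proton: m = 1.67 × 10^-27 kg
No, relativistic corrections are not needed.

Using the non-relativistic de Broglie formula λ = h/(mv):

v = 2.0% × c = 5.996 × 10^6 m/s

λ = h/(mv)
λ = (6.626 × 10^-34 J·s) / (1.67 × 10^-27 kg × 5.996 × 10^6 m/s)
λ = 6.62 × 10^-14 m

Since v = 2.0% of c < 10% of c, relativistic corrections are NOT significant and this non-relativistic result is a good approximation.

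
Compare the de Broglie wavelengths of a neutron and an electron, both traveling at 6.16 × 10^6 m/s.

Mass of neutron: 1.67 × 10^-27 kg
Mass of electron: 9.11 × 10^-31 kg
The electron has the longer wavelength.

Using λ = h/(mv), since both particles have the same velocity, the wavelength depends only on mass.

For neutron: λ₁ = h/(m₁v) = 6.44 × 10^-14 m
For electron: λ₂ = h/(m₂v) = 1.18 × 10^-10 m

Since λ ∝ 1/m at constant velocity, the lighter particle has the longer wavelength.

The electron has the longer de Broglie wavelength.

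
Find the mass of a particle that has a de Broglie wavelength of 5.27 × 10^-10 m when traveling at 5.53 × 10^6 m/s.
2.27 × 10^-31 kg

From the de Broglie relation λ = h/(mv), we solve for m:

m = h/(λv)
m = (6.626 × 10^-34 J·s) / (5.27 × 10^-10 m × 5.53 × 10^6 m/s)
m = 2.27 × 10^-31 kg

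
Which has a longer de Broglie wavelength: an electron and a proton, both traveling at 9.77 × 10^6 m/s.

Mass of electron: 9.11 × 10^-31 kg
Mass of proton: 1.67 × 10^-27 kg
The electron has the longer wavelength.

Using λ = h/(mv), since both particles have the same velocity, the wavelength depends only on mass.

For electron: λ₁ = h/(m₁v) = 7.44 × 10^-11 m
For proton: λ₂ = h/(m₂v) = 4.06 × 10^-14 m

Since λ ∝ 1/m at constant velocity, the lighter particle has the longer wavelength.

The electron has the longer de Broglie wavelength.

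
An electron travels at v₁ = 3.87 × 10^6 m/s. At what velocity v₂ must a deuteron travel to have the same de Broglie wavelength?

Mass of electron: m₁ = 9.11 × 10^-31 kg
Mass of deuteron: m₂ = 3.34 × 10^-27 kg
v₂ = 1.06 × 10^3 m/s

For equal de Broglie wavelengths: λ₁ = λ₂

h/(m₁v₁) = h/(m₂v₂)
m₁v₁ = m₂v₂
v₂ = v₁ · (m₁/m₂)

v₂ = 3.87 × 10^6 m/s × (9.11 × 10^-31 kg / 3.34 × 10^-27 kg)
v₂ = 1.06 × 10^3 m/s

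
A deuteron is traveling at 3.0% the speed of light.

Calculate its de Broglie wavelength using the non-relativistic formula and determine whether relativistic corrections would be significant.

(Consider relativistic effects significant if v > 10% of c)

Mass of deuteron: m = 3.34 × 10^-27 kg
No, relativistic corrections are not needed.

Using the non-relativistic de Broglie formula λ = h/(mv):

v = 3.0% × c = 8.994 × 10^6 m/s

λ = h/(mv)
λ = (6.626 × 10^-34 J·s) / (3.34 × 10^-27 kg × 8.994 × 10^6 m/s)
λ = 2.21 × 10^-14 m

Since v = 3.0% of c < 10% of c, relativistic corrections are NOT significant and this non-relativistic result is a good approximation.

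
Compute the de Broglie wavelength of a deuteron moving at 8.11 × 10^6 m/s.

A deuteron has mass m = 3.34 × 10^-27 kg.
2.45 × 10^-14 m

Using the de Broglie relation λ = h/(mv):

λ = h/(mv)
λ = (6.626 × 10^-34 J·s) / (3.34 × 10^-27 kg × 8.11 × 10^6 m/s)
λ = 2.45 × 10^-14 m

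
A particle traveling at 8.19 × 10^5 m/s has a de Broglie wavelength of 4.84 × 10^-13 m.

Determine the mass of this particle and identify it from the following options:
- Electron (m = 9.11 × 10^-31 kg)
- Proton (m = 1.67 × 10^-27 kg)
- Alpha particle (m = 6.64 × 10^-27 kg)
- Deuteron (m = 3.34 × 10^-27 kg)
The particle is a proton.

From λ = h/(mv), solve for mass:

m = h/(λv)
m = (6.626 × 10^-34 J·s) / (4.84 × 10^-13 m × 8.19 × 10^5 m/s)
m = 1.67 × 10^-27 kg

Comparing with the listed masses, this is closest to a proton.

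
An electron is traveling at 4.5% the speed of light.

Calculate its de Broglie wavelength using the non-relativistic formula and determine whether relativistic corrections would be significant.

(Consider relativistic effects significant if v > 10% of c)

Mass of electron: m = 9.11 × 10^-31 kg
No, relativistic corrections are not needed.

Using the non-relativistic de Broglie formula λ = h/(mv):

v = 4.5% × c = 1.349 × 10^7 m/s

λ = h/(mv)
λ = (6.626 × 10^-34 J·s) / (9.11 × 10^-31 kg × 1.349 × 10^7 m/s)
λ = 5.39 × 10^-11 m

Since v = 4.5% of c < 10% of c, relativistic corrections are NOT significant and this non-relativistic result is a good approximation.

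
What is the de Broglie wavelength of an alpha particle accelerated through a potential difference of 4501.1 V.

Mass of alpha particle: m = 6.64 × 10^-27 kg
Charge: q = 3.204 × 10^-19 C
1.51 × 10^-13 m

When a particle is accelerated through voltage V, it gains kinetic energy KE = qV.

The de Broglie wavelength is then λ = h/√(2mqV):

λ = h/√(2mqV)
λ = (6.626 × 10^-34 J·s) / √(2 × 6.64 × 10^-27 kg × 3.204 × 10^-19 C × 4501.1 V)
λ = 1.51 × 10^-13 m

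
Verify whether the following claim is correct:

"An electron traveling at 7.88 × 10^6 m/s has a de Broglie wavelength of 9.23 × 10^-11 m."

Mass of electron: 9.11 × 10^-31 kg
True

The claim is correct.

Using λ = h/(mv):
λ = (6.626 × 10^-34 J·s) / (9.11 × 10^-31 kg × 7.88 × 10^6 m/s)
λ = 9.23 × 10^-11 m

This matches the claimed value.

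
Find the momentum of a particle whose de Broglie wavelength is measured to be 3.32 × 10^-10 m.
2.00 × 10^-24 kg·m/s

From the de Broglie relation λ = h/p, we solve for p:

p = h/λ
p = (6.626 × 10^-34 J·s) / (3.32 × 10^-10 m)
p = 2.00 × 10^-24 kg·m/s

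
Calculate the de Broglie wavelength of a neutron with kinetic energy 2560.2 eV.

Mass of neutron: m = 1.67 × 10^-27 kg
5.66 × 10^-13 m

Using λ = h/√(2mKE):

First convert KE to Joules: KE = 2560.2 eV = 4.102 × 10^-16 J

λ = h/√(2mKE)
λ = (6.626 × 10^-34 J·s) / √(2 × 1.67 × 10^-27 kg × 4.102 × 10^-16 J)
λ = 5.66 × 10^-13 m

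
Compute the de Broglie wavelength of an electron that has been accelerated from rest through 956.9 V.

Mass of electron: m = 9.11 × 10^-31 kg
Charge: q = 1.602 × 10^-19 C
3.96 × 10^-11 m

When a particle is accelerated through voltage V, it gains kinetic energy KE = qV.

The de Broglie wavelength is then λ = h/√(2mqV):

λ = h/√(2mqV)
λ = (6.626 × 10^-34 J·s) / √(2 × 9.11 × 10^-31 kg × 1.602 × 10^-19 C × 956.9 V)
λ = 3.96 × 10^-11 m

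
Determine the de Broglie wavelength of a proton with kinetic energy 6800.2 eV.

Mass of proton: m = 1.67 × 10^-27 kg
3.47 × 10^-13 m

Using λ = h/√(2mKE):

First convert KE to Joules: KE = 6800.2 eV = 1.090 × 10^-15 J

λ = h/√(2mKE)
λ = (6.626 × 10^-34 J·s) / √(2 × 1.67 × 10^-27 kg × 1.090 × 10^-15 J)
λ = 3.47 × 10^-13 m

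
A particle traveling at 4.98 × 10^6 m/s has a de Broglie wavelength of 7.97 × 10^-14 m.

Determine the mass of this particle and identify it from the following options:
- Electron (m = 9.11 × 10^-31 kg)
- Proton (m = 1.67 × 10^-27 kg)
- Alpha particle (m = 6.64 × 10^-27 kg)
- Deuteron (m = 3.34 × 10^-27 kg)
The particle is a proton.

From λ = h/(mv), solve for mass:

m = h/(λv)
m = (6.626 × 10^-34 J·s) / (7.97 × 10^-14 m × 4.98 × 10^6 m/s)
m = 1.67 × 10^-27 kg

Comparing with the listed masses, this is closest to a proton.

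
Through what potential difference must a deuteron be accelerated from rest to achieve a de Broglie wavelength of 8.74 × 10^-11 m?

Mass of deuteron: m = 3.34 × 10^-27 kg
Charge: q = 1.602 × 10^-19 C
5.37 × 10^-2 V

From λ = h/√(2mqV), we solve for V:

λ² = h²/(2mqV)
V = h²/(2mqλ²)
V = (6.626 × 10^-34 J·s)² / (2 × 3.34 × 10^-27 kg × 1.602 × 10^-19 C × (8.74 × 10^-11 m)²)
V = 5.37 × 10^-2 V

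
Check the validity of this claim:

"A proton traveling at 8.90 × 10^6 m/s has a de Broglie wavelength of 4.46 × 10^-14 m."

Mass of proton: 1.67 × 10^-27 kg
True

The claim is correct.

Using λ = h/(mv):
λ = (6.626 × 10^-34 J·s) / (1.67 × 10^-27 kg × 8.90 × 10^6 m/s)
λ = 4.46 × 10^-14 m

This matches the claimed value.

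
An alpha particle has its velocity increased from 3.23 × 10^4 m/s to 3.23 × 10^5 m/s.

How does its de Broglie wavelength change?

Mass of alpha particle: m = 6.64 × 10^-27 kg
The wavelength decreases by a factor of 10.

Using λ = h/(mv):

Initial wavelength: λ₁ = h/(mv₁) = 3.09 × 10^-12 m
Final wavelength: λ₂ = h/(mv₂) = 3.09 × 10^-13 m

Since λ ∝ 1/v, when velocity increases by a factor of 10, the wavelength decreases by a factor of 10.

λ₂/λ₁ = v₁/v₂ = 1/10

The wavelength decreases by a factor of 10.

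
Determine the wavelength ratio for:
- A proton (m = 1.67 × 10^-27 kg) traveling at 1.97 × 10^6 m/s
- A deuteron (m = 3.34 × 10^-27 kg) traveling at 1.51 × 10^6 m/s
λ₁/λ₂ = 1.53

Using λ = h/(mv):

λ₁ = h/(m₁v₁) = 2.01 × 10^-13 m
λ₂ = h/(m₂v₂) = 1.31 × 10^-13 m

Ratio λ₁/λ₂ = (m₂v₂)/(m₁v₁)
         = (3.34 × 10^-27 kg × 1.51 × 10^6 m/s) / (1.67 × 10^-27 kg × 1.97 × 10^6 m/s)
         = 1.53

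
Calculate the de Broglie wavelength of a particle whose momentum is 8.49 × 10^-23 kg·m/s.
7.80 × 10^-12 m

Using the de Broglie relation λ = h/p:

λ = h/p
λ = (6.626 × 10^-34 J·s) / (8.49 × 10^-23 kg·m/s)
λ = 7.80 × 10^-12 m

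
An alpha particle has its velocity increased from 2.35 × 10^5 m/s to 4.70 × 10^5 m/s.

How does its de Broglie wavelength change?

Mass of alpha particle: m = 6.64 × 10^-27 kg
The wavelength decreases by a factor of 2.

Using λ = h/(mv):

Initial wavelength: λ₁ = h/(mv₁) = 4.25 × 10^-13 m
Final wavelength: λ₂ = h/(mv₂) = 2.12 × 10^-13 m

Since λ ∝ 1/v, when velocity increases by a factor of 2, the wavelength decreases by a factor of 2.

λ₂/λ₁ = v₁/v₂ = 1/2

The wavelength decreases by a factor of 2.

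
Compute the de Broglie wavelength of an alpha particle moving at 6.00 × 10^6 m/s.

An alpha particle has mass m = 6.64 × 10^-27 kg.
1.66 × 10^-14 m

Using the de Broglie relation λ = h/(mv):

λ = h/(mv)
λ = (6.626 × 10^-34 J·s) / (6.64 × 10^-27 kg × 6.00 × 10^6 m/s)
λ = 1.66 × 10^-14 m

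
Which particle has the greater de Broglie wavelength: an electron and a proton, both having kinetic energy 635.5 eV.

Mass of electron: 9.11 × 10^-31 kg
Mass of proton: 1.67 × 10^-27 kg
The electron has the longer wavelength.

Using λ = h/√(2mKE):

For electron: λ₁ = h/√(2m₁KE) = 4.86 × 10^-11 m
For proton: λ₂ = h/√(2m₂KE) = 1.14 × 10^-12 m

Since λ ∝ 1/√m at constant kinetic energy, the lighter particle has the longer wavelength.

The electron has the longer de Broglie wavelength.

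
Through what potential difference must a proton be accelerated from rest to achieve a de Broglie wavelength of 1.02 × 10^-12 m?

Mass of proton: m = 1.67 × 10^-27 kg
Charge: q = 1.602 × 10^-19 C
789 V

From λ = h/√(2mqV), we solve for V:

λ² = h²/(2mqV)
V = h²/(2mqλ²)
V = (6.626 × 10^-34 J·s)² / (2 × 1.67 × 10^-27 kg × 1.602 × 10^-19 C × (1.02 × 10^-12 m)²)
V = 789 V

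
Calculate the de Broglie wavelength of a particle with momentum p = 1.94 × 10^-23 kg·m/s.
3.42 × 10^-11 m

Using the de Broglie relation λ = h/p:

λ = h/p
λ = (6.626 × 10^-34 J·s) / (1.94 × 10^-23 kg·m/s)
λ = 3.42 × 10^-11 m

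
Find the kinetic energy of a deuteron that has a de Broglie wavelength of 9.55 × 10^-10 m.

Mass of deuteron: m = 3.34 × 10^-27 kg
7.21 × 10^-23 J (or 4.50 × 10^-4 eV)

From λ = h/√(2mKE), we solve for KE:

λ² = h²/(2mKE)
KE = h²/(2mλ²)
KE = (6.626 × 10^-34 J·s)² / (2 × 3.34 × 10^-27 kg × (9.55 × 10^-10 m)²)
KE = 7.21 × 10^-23 J
KE = 4.50 × 10^-4 eV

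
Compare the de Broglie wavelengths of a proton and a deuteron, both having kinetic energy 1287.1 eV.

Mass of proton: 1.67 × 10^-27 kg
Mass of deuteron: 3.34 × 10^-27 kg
The proton has the longer wavelength.

Using λ = h/√(2mKE):

For proton: λ₁ = h/√(2m₁KE) = 7.98 × 10^-13 m
For deuteron: λ₂ = h/√(2m₂KE) = 5.65 × 10^-13 m

Since λ ∝ 1/√m at constant kinetic energy, the lighter particle has the longer wavelength.

The proton has the longer de Broglie wavelength.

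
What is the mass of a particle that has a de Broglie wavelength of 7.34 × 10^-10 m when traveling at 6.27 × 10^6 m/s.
1.44 × 10^-31 kg

From the de Broglie relation λ = h/(mv), we solve for m:

m = h/(λv)
m = (6.626 × 10^-34 J·s) / (7.34 × 10^-10 m × 6.27 × 10^6 m/s)
m = 1.44 × 10^-31 kg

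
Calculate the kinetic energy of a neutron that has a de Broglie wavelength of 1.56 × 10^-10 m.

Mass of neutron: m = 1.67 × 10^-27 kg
5.40 × 10^-21 J (or 0.0337 eV)

From λ = h/√(2mKE), we solve for KE:

λ² = h²/(2mKE)
KE = h²/(2mλ²)
KE = (6.626 × 10^-34 J·s)² / (2 × 1.67 × 10^-27 kg × (1.56 × 10^-10 m)²)
KE = 5.40 × 10^-21 J
KE = 0.0337 eV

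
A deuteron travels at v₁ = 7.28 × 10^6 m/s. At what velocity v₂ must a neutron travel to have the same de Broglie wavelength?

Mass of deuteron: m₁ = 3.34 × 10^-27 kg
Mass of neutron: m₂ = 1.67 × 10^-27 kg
v₂ = 1.46 × 10^7 m/s

For equal de Broglie wavelengths: λ₁ = λ₂

h/(m₁v₁) = h/(m₂v₂)
m₁v₁ = m₂v₂
v₂ = v₁ · (m₁/m₂)

v₂ = 7.28 × 10^6 m/s × (3.34 × 10^-27 kg / 1.67 × 10^-27 kg)
v₂ = 1.46 × 10^7 m/s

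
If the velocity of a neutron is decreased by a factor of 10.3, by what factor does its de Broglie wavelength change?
The wavelength increases by a factor of 10.3.

From λ = h/(mv), the wavelength is inversely proportional to velocity:

λ ∝ 1/v

If v → v/10.3, then λ → 10.3λ

When velocity is decreased by a factor of 10.3, the wavelength increases by a factor of 10.3.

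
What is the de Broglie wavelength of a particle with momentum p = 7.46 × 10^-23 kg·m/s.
8.88 × 10^-12 m

Using the de Broglie relation λ = h/p:

λ = h/p
λ = (6.626 × 10^-34 J·s) / (7.46 × 10^-23 kg·m/s)
λ = 8.88 × 10^-12 m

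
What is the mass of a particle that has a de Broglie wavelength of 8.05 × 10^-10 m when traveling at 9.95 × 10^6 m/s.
8.27 × 10^-32 kg

From the de Broglie relation λ = h/(mv), we solve for m:

m = h/(λv)
m = (6.626 × 10^-34 J·s) / (8.05 × 10^-10 m × 9.95 × 10^6 m/s)
m = 8.27 × 10^-32 kg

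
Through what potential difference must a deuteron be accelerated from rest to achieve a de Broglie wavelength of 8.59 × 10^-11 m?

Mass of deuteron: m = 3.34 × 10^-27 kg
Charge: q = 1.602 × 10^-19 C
5.56 × 10^-2 V

From λ = h/√(2mqV), we solve for V:

λ² = h²/(2mqV)
V = h²/(2mqλ²)
V = (6.626 × 10^-34 J·s)² / (2 × 3.34 × 10^-27 kg × 1.602 × 10^-19 C × (8.59 × 10^-11 m)²)
V = 5.56 × 10^-2 V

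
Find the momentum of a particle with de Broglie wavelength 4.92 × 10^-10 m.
1.35 × 10^-24 kg·m/s

From the de Broglie relation λ = h/p, we solve for p:

p = h/λ
p = (6.626 × 10^-34 J·s) / (4.92 × 10^-10 m)
p = 1.35 × 10^-24 kg·m/s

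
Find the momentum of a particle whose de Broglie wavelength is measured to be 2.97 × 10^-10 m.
2.23 × 10^-24 kg·m/s

From the de Broglie relation λ = h/p, we solve for p:

p = h/λ
p = (6.626 × 10^-34 J·s) / (2.97 × 10^-10 m)
p = 2.23 × 10^-24 kg·m/s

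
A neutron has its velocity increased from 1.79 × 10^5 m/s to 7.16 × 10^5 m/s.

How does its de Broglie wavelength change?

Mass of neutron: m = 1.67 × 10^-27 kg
The wavelength decreases by a factor of 4.

Using λ = h/(mv):

Initial wavelength: λ₁ = h/(mv₁) = 2.22 × 10^-12 m
Final wavelength: λ₂ = h/(mv₂) = 5.54 × 10^-13 m

Since λ ∝ 1/v, when velocity increases by a factor of 4, the wavelength decreases by a factor of 4.

λ₂/λ₁ = v₁/v₂ = 1/4

The wavelength decreases by a factor of 4.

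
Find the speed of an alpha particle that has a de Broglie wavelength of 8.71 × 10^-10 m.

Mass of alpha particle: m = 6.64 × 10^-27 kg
1.15 × 10^2 m/s

From the de Broglie relation λ = h/(mv), we solve for v:

v = h/(mλ)
v = (6.626 × 10^-34 J·s) / (6.64 × 10^-27 kg × 8.71 × 10^-10 m)
v = 1.15 × 10^2 m/s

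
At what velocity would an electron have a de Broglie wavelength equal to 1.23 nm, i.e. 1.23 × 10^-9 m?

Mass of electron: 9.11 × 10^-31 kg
5.91 × 10^5 m/s

From λ = h/(mv), solve for v:

v = h/(mλ)
v = (6.626 × 10^-34 J·s) / (9.11 × 10^-31 kg × 1.23 × 10^-9 m)
v = 5.91 × 10^5 m/s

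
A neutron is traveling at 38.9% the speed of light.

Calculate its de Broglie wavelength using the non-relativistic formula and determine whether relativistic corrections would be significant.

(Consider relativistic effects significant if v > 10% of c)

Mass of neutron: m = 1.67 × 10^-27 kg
Yes, relativistic corrections are needed.

Using the non-relativistic de Broglie formula λ = h/(mv):

v = 38.9% × c = 1.166 × 10^8 m/s

λ = h/(mv)
λ = (6.626 × 10^-34 J·s) / (1.67 × 10^-27 kg × 1.166 × 10^8 m/s)
λ = 3.40 × 10^-15 m

Since v = 38.9% of c > 10% of c, relativistic corrections ARE significant and the actual wavelength would differ from this non-relativistic estimate.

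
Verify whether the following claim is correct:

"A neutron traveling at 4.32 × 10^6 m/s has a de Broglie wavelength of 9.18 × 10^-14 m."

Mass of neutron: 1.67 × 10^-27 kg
True

The claim is correct.

Using λ = h/(mv):
λ = (6.626 × 10^-34 J·s) / (1.67 × 10^-27 kg × 4.32 × 10^6 m/s)
λ = 9.18 × 10^-14 m

This matches the claimed value.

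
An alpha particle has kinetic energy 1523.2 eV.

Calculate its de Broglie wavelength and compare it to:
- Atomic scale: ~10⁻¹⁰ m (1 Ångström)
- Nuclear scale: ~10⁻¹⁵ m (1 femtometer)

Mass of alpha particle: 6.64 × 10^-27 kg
λ = 3.68 × 10^-13 m, which is between nuclear and atomic scales.

Using λ = h/√(2mKE):

KE = 1523.2 eV = 2.440 × 10^-16 J

λ = h/√(2mKE)
λ = (6.626 × 10^-34 J·s) / √(2 × 6.64 × 10^-27 kg × 2.440 × 10^-16 J)
λ = 3.68 × 10^-13 m

Comparison:
- Atomic scale (10⁻¹⁰ m): λ is 0.0037× this size
- Nuclear scale (10⁻¹⁵ m): λ is 3.7e+02× this size

The wavelength is between nuclear and atomic scales.

This wavelength is appropriate for probing atomic structure but too large for nuclear physics experiments.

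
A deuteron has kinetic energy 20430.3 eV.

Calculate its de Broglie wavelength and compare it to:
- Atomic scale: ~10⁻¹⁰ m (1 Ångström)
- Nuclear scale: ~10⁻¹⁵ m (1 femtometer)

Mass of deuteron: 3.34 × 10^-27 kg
λ = 1.42 × 10^-13 m, which is between nuclear and atomic scales.

Using λ = h/√(2mKE):

KE = 20430.3 eV = 3.273 × 10^-15 J

λ = h/√(2mKE)
λ = (6.626 × 10^-34 J·s) / √(2 × 3.34 × 10^-27 kg × 3.273 × 10^-15 J)
λ = 1.42 × 10^-13 m

Comparison:
- Atomic scale (10⁻¹⁰ m): λ is 0.0014× this size
- Nuclear scale (10⁻¹⁵ m): λ is 1.4e+02× this size

The wavelength is between nuclear and atomic scales.

This wavelength is appropriate for probing atomic structure but too large for nuclear physics experiments.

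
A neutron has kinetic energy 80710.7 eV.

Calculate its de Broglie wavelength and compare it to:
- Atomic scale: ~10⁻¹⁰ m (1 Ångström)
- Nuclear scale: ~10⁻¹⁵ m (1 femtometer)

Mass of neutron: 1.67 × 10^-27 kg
λ = 1.01 × 10^-13 m, which is between nuclear and atomic scales.

Using λ = h/√(2mKE):

KE = 80710.7 eV = 1.293 × 10^-14 J

λ = h/√(2mKE)
λ = (6.626 × 10^-34 J·s) / √(2 × 1.67 × 10^-27 kg × 1.293 × 10^-14 J)
λ = 1.01 × 10^-13 m

Comparison:
- Atomic scale (10⁻¹⁰ m): λ is 0.001× this size
- Nuclear scale (10⁻¹⁵ m): λ is 1e+02× this size

The wavelength is between nuclear and atomic scales.

This wavelength is appropriate for probing atomic structure but too large for nuclear physics experiments.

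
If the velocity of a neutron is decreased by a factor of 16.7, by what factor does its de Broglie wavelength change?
The wavelength increases by a factor of 16.7.

From λ = h/(mv), the wavelength is inversely proportional to velocity:

λ ∝ 1/v

If v → v/16.7, then λ → 16.7λ

When velocity is decreased by a factor of 16.7, the wavelength increases by a factor of 16.7.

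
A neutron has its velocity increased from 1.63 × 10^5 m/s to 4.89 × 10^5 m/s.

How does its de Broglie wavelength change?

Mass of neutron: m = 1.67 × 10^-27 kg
The wavelength decreases by a factor of 3.

Using λ = h/(mv):

Initial wavelength: λ₁ = h/(mv₁) = 2.43 × 10^-12 m
Final wavelength: λ₂ = h/(mv₂) = 8.11 × 10^-13 m

Since λ ∝ 1/v, when velocity increases by a factor of 3, the wavelength decreases by a factor of 3.

λ₂/λ₁ = v₁/v₂ = 1/3

The wavelength decreases by a factor of 3.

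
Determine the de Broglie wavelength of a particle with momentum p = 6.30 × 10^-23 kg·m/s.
1.05 × 10^-11 m

Using the de Broglie relation λ = h/p:

λ = h/p
λ = (6.626 × 10^-34 J·s) / (6.30 × 10^-23 kg·m/s)
λ = 1.05 × 10^-11 m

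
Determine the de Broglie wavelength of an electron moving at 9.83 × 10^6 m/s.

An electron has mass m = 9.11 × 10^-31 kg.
7.40 × 10^-11 m

Using the de Broglie relation λ = h/(mv):

λ = h/(mv)
λ = (6.626 × 10^-34 J·s) / (9.11 × 10^-31 kg × 9.83 × 10^6 m/s)
λ = 7.40 × 10^-11 m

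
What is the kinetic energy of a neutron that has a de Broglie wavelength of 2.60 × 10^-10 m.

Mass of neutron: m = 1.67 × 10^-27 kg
1.94 × 10^-21 J (or 0.0121 eV)

From λ = h/√(2mKE), we solve for KE:

λ² = h²/(2mKE)
KE = h²/(2mλ²)
KE = (6.626 × 10^-34 J·s)² / (2 × 1.67 × 10^-27 kg × (2.60 × 10^-10 m)²)
KE = 1.94 × 10^-21 J
KE = 0.0121 eV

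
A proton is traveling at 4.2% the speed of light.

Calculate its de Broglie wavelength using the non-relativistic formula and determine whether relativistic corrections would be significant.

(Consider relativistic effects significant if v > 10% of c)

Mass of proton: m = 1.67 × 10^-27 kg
No, relativistic corrections are not needed.

Using the non-relativistic de Broglie formula λ = h/(mv):

v = 4.2% × c = 1.259 × 10^7 m/s

λ = h/(mv)
λ = (6.626 × 10^-34 J·s) / (1.67 × 10^-27 kg × 1.259 × 10^7 m/s)
λ = 3.15 × 10^-14 m

Since v = 4.2% of c < 10% of c, relativistic corrections are NOT significant and this non-relativistic result is a good approximation.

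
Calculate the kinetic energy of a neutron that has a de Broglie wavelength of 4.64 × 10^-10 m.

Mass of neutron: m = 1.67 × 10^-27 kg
6.11 × 10^-22 J (or 3.81 × 10^-3 eV)

From λ = h/√(2mKE), we solve for KE:

λ² = h²/(2mKE)
KE = h²/(2mλ²)
KE = (6.626 × 10^-34 J·s)² / (2 × 1.67 × 10^-27 kg × (4.64 × 10^-10 m)²)
KE = 6.11 × 10^-22 J
KE = 3.81 × 10^-3 eV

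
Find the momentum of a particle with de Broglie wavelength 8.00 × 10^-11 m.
8.28 × 10^-24 kg·m/s

From the de Broglie relation λ = h/p, we solve for p:

p = h/λ
p = (6.626 × 10^-34 J·s) / (8.00 × 10^-11 m)
p = 8.28 × 10^-24 kg·m/s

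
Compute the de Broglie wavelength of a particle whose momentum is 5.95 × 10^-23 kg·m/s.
1.11 × 10^-11 m

Using the de Broglie relation λ = h/p:

λ = h/p
λ = (6.626 × 10^-34 J·s) / (5.95 × 10^-23 kg·m/s)
λ = 1.11 × 10^-11 m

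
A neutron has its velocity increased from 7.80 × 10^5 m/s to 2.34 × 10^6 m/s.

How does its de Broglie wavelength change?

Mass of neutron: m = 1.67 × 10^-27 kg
The wavelength decreases by a factor of 3.

Using λ = h/(mv):

Initial wavelength: λ₁ = h/(mv₁) = 5.09 × 10^-13 m
Final wavelength: λ₂ = h/(mv₂) = 1.70 × 10^-13 m

Since λ ∝ 1/v, when velocity increases by a factor of 3, the wavelength decreases by a factor of 3.

λ₂/λ₁ = v₁/v₂ = 1/3

The wavelength decreases by a factor of 3.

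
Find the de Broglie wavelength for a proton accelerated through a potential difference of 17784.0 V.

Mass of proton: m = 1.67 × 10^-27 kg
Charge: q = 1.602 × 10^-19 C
2.15 × 10^-13 m

When a particle is accelerated through voltage V, it gains kinetic energy KE = qV.

The de Broglie wavelength is then λ = h/√(2mqV):

λ = h/√(2mqV)
λ = (6.626 × 10^-34 J·s) / √(2 × 1.67 × 10^-27 kg × 1.602 × 10^-19 C × 17784.0 V)
λ = 2.15 × 10^-13 m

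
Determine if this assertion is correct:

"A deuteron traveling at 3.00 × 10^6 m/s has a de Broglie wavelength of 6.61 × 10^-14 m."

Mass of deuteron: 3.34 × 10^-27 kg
True

The claim is correct.

Using λ = h/(mv):
λ = (6.626 × 10^-34 J·s) / (3.34 × 10^-27 kg × 3.00 × 10^6 m/s)
λ = 6.61 × 10^-14 m

This matches the claimed value.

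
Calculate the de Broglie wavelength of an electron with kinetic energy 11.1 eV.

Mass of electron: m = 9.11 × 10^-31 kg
3.68 × 10^-10 m

Using λ = h/√(2mKE):

First convert KE to Joules: KE = 11.1 eV = 1.778 × 10^-18 J

λ = h/√(2mKE)
λ = (6.626 × 10^-34 J·s) / √(2 × 9.11 × 10^-31 kg × 1.778 × 10^-18 J)
λ = 3.68 × 10^-10 m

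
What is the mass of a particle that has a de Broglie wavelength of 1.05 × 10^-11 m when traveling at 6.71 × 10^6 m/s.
9.40 × 10^-30 kg

From the de Broglie relation λ = h/(mv), we solve for m:

m = h/(λv)
m = (6.626 × 10^-34 J·s) / (1.05 × 10^-11 m × 6.71 × 10^6 m/s)
m = 9.40 × 10^-30 kg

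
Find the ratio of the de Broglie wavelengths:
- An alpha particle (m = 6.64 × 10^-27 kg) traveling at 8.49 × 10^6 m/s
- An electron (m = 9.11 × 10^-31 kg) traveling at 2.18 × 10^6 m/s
λ₁/λ₂ = 3.52 × 10^-5

Using λ = h/(mv):

λ₁ = h/(m₁v₁) = 1.18 × 10^-14 m
λ₂ = h/(m₂v₂) = 3.34 × 10^-10 m

Ratio λ₁/λ₂ = (m₂v₂)/(m₁v₁)
         = (9.11 × 10^-31 kg × 2.18 × 10^6 m/s) / (6.64 × 10^-27 kg × 8.49 × 10^6 m/s)
         = 3.52 × 10^-5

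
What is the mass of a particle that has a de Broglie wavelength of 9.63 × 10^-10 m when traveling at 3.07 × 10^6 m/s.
2.24 × 10^-31 kg

From the de Broglie relation λ = h/(mv), we solve for m:

m = h/(λv)
m = (6.626 × 10^-34 J·s) / (9.63 × 10^-10 m × 3.07 × 10^6 m/s)
m = 2.24 × 10^-31 kg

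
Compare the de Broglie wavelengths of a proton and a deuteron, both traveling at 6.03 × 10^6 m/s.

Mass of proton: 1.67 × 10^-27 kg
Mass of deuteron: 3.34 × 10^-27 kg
The proton has the longer wavelength.

Using λ = h/(mv), since both particles have the same velocity, the wavelength depends only on mass.

For proton: λ₁ = h/(m₁v) = 6.58 × 10^-14 m
For deuteron: λ₂ = h/(m₂v) = 3.29 × 10^-14 m

Since λ ∝ 1/m at constant velocity, the lighter particle has the longer wavelength.

The proton has the longer de Broglie wavelength.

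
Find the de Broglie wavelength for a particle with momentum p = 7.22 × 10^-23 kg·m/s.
9.18 × 10^-12 m

Using the de Broglie relation λ = h/p:

λ = h/p
λ = (6.626 × 10^-34 J·s) / (7.22 × 10^-23 kg·m/s)
λ = 9.18 × 10^-12 m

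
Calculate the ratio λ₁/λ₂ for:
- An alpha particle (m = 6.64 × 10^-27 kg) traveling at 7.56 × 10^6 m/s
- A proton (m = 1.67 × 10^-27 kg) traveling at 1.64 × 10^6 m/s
λ₁/λ₂ = 0.0546

Using λ = h/(mv):

λ₁ = h/(m₁v₁) = 1.32 × 10^-14 m
λ₂ = h/(m₂v₂) = 2.42 × 10^-13 m

Ratio λ₁/λ₂ = (m₂v₂)/(m₁v₁)
         = (1.67 × 10^-27 kg × 1.64 × 10^6 m/s) / (6.64 × 10^-27 kg × 7.56 × 10^6 m/s)
         = 0.0546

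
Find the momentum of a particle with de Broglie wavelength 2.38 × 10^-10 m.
2.78 × 10^-24 kg·m/s

From the de Broglie relation λ = h/p, we solve for p:

p = h/λ
p = (6.626 × 10^-34 J·s) / (2.38 × 10^-10 m)
p = 2.78 × 10^-24 kg·m/s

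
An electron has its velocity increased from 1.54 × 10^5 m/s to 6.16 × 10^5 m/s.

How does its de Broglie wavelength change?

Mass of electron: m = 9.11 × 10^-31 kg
The wavelength decreases by a factor of 4.

Using λ = h/(mv):

Initial wavelength: λ₁ = h/(mv₁) = 4.72 × 10^-9 m
Final wavelength: λ₂ = h/(mv₂) = 1.18 × 10^-9 m

Since λ ∝ 1/v, when velocity increases by a factor of 4, the wavelength decreases by a factor of 4.

λ₂/λ₁ = v₁/v₂ = 1/4

The wavelength decreases by a factor of 4.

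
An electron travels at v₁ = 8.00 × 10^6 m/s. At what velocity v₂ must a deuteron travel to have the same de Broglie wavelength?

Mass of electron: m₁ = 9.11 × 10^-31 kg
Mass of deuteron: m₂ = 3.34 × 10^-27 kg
v₂ = 2.18 × 10^3 m/s

For equal de Broglie wavelengths: λ₁ = λ₂

h/(m₁v₁) = h/(m₂v₂)
m₁v₁ = m₂v₂
v₂ = v₁ · (m₁/m₂)

v₂ = 8.00 × 10^6 m/s × (9.11 × 10^-31 kg / 3.34 × 10^-27 kg)
v₂ = 2.18 × 10^3 m/s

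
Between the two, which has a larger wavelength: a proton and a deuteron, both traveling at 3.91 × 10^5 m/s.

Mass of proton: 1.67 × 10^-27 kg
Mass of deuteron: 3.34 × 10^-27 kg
The proton has the longer wavelength.

Using λ = h/(mv), since both particles have the same velocity, the wavelength depends only on mass.

For proton: λ₁ = h/(m₁v) = 1.01 × 10^-12 m
For deuteron: λ₂ = h/(m₂v) = 5.07 × 10^-13 m

Since λ ∝ 1/m at constant velocity, the lighter particle has the longer wavelength.

The proton has the longer de Broglie wavelength.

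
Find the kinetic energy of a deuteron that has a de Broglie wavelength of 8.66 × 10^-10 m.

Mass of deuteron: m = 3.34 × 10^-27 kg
8.76 × 10^-23 J (or 5.47 × 10^-4 eV)

From λ = h/√(2mKE), we solve for KE:

λ² = h²/(2mKE)
KE = h²/(2mλ²)
KE = (6.626 × 10^-34 J·s)² / (2 × 3.34 × 10^-27 kg × (8.66 × 10^-10 m)²)
KE = 8.76 × 10^-23 J
KE = 5.47 × 10^-4 eV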